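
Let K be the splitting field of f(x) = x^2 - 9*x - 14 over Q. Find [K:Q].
[K:Q] = 2

The discriminant of x^2 + (-9)*x + (-14) is b^2 - 4c = 81 - (-56) = 137. Since 137 is not a perfect square in Q, the polynomial is irreducible over Q. Its two roots generate a degree-2 extension, so [K:Q] = 2.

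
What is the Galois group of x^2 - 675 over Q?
Gal(K/Q) = Z/2Z (cyclic of order 2)

x^2 - 675 is irreducible over Q since 675 is not a rational square. The splitting field Q(sqrt(675)) has degree 2 over Q, and its unique nontrivial automorphism is sqrt(675) ↦ -sqrt(675). Hence Gal(Q(sqrt(675))/Q) = Z/2Z.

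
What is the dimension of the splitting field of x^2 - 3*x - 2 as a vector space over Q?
[K:Q] = 2

The discriminant of x^2 + (-3)*x + (-2) is b^2 - 4c = 9 - (-8) = 17. Since 17 is not a perfect square in Q, the polynomial is irreducible over Q. Its two roots generate a degree-2 extension, so [K:Q] = 2.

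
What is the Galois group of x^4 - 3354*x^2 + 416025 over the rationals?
Gal(K/Q) = Z/2Z (cyclic of order 2)

f factors as (x^2 - 129)(x^2 - 3225), so the splitting field is K = Q(sqrt(129), sqrt(3225)). The squarefree part of 129 is 129 and the squarefree part of 3225 is also 129, so sqrt(129) and sqrt(3225) are both rational multiples of sqrt(129). Hence Q(sqrt(129)) = Q(sqrt(3225)) = Q(sqrt(129)), and the splitting field collapses to a single degree-2 extension with Galois group Z/2Z.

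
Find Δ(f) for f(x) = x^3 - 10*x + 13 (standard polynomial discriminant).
Δ = -563

For a depressed cubic x^3 + p x + q the discriminant is Δ = -4 p^3 - 27 q^2 = -4*(-10)^3 - 27*(13)^2 = 4000 - 4563 = -563.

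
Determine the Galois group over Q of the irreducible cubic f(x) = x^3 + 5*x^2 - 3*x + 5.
Gal(K/Q) = S_3 (symmetric group of order 6)

Compute the discriminant of x^3 + (5)*x^2 + (-3)*x + (5): Δ = -4192. Since Δ is not a rational square, the Galois group is not contained in A_3; it must be the full S_3 (irreducibility of the cubic rules out anything smaller).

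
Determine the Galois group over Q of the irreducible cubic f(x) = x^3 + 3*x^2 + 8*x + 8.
Gal(K/Q) = S_3 (symmetric group of order 6)

Compute the discriminant of x^3 + (3)*x^2 + (8)*x + (8): Δ = -608. Since Δ is not a rational square, the Galois group is not contained in A_3; it must be the full S_3 (irreducibility of the cubic rules out anything smaller).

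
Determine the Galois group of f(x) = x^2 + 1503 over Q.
Gal(K/Q) = Z/2Z (cyclic of order 2)

x^2 + 1503 is irreducible over Q since -1503 is not a rational square. The splitting field Q(sqrt(-1503)) has degree 2 over Q, and its unique nontrivial automorphism is sqrt(-1503) ↦ -sqrt(-1503). Hence Gal(Q(sqrt(-1503))/Q) = Z/2Z.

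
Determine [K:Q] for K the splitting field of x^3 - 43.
[K:Q] = 6

x^3 - 43 has one real root r = 43^(1/3) and two complex roots r*zeta_3, r*zeta_3^2 where zeta_3 = e^(2*pi*i/3). The splitting field is Q(r, zeta_3). [Q(r):Q] = 3 and [Q(zeta_3):Q] = 2 with gcd = 1, so [Q(r, zeta_3):Q] = 3 * 2 = 6.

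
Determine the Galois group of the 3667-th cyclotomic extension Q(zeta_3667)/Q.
|Gal(Q(zeta_3667)/Q)| = phi(3667) = 3456; group ≅ (Z/3667Z)^* ≅ Z/18Z × Z/192Z

The n-th cyclotomic polynomial Φ_3667(x) is the minimal polynomial of zeta_3667 over Q and has degree phi(3667) = 3456. So Q(zeta_3667) is a degree-3456 Galois extension with Galois group (Z/3667Z)^*. By CRT, (Z/3667Z)^* ≅ (Z/19Z)^* × (Z/193Z)^*. Each prime-power unit group is (Z/19Z)^* ≅ Z/18Z; (Z/193Z)^* ≅ Z/192Z. Hence Gal(Q(zeta_3667)/Q) ≅ Z/18Z × Z/192Z.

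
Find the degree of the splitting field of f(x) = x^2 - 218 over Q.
[K:Q] = 2

The polynomial x^2 - 218 is irreducible over Q since 218 is not a perfect square. Its splitting field is Q(sqrt(218)), which has degree 2 over Q.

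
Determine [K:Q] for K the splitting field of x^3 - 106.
[K:Q] = 6

x^3 - 106 has one real root r = 106^(1/3) and two complex roots r*zeta_3, r*zeta_3^2 where zeta_3 = e^(2*pi*i/3). The splitting field is Q(r, zeta_3). [Q(r):Q] = 3 and [Q(zeta_3):Q] = 2 with gcd = 1, so [Q(r, zeta_3):Q] = 3 * 2 = 6.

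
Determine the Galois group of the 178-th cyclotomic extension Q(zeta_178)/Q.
|Gal(Q(zeta_178)/Q)| = phi(178) = 88; group ≅ (Z/178Z)^* ≅ Z/88Z

The n-th cyclotomic polynomial Φ_178(x) is the minimal polynomial of zeta_178 over Q and has degree phi(178) = 88. So Q(zeta_178) is a degree-88 Galois extension with Galois group (Z/178Z)^*. By CRT, (Z/178Z)^* ≅ (Z/2Z)^* × (Z/89Z)^*. Each prime-power unit group is (Z/2Z)^* ≅ trivial group (order 1); (Z/89Z)^* ≅ Z/88Z. Hence Gal(Q(zeta_178)/Q) ≅ Z/88Z.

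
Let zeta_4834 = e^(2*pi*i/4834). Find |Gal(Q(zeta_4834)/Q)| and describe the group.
|Gal(Q(zeta_4834)/Q)| = phi(4834) = 2416; group ≅ (Z/4834Z)^* ≅ Z/2416Z

The n-th cyclotomic polynomial Φ_4834(x) is the minimal polynomial of zeta_4834 over Q and has degree phi(4834) = 2416. So Q(zeta_4834) is a degree-2416 Galois extension with Galois group (Z/4834Z)^*. By CRT, (Z/4834Z)^* ≅ (Z/2Z)^* × (Z/2417Z)^*. Each prime-power unit group is (Z/2Z)^* ≅ trivial group (order 1); (Z/2417Z)^* ≅ Z/2416Z. Hence Gal(Q(zeta_4834)/Q) ≅ Z/2416Z.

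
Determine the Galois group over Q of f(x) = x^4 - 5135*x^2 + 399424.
Gal(K/Q) = Z/2Z (cyclic of order 2)

f factors as (x^2 - 79)(x^2 - 5056), so the splitting field is K = Q(sqrt(79), sqrt(5056)). The squarefree part of 79 is 79 and the squarefree part of 5056 is also 79, so sqrt(79) and sqrt(5056) are both rational multiples of sqrt(79). Hence Q(sqrt(79)) = Q(sqrt(5056)) = Q(sqrt(79)), and the splitting field collapses to a single degree-2 extension with Galois group Z/2Z.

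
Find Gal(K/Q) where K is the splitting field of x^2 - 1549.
Gal(K/Q) = Z/2Z (cyclic of order 2)

x^2 - 1549 is irreducible over Q since 1549 is not a rational square. The splitting field Q(sqrt(1549)) has degree 2 over Q, and its unique nontrivial automorphism is sqrt(1549) ↦ -sqrt(1549). Hence Gal(Q(sqrt(1549))/Q) = Z/2Z.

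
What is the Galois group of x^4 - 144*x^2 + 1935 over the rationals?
Gal(K/Q) = V_4 (Klein four-group, Z/2Z × Z/2Z)

f factors as (x^2 - 15)(x^2 - 129), so the splitting field is K = Q(sqrt(15), sqrt(129)). The elements 15, 129, 1935 are all non-squares in Q, so sqrt(15) and sqrt(129) generate independent quadratic extensions. Thus [K:Q] = 4 and Gal(K/Q) is generated by the two order-2 automorphisms sqrt(15) ↦ -sqrt(15) and sqrt(129) ↦ -sqrt(129), giving V_4.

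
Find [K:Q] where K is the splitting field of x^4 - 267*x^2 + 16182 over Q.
[K:Q] = 4

f factors as (x^2 - 93)(x^2 - 174); the splitting field is K = Q(sqrt(93), sqrt(174)). Since 93, 174, and 16182 are all non-squares in Q, the three subfields Q(sqrt(93)), Q(sqrt(174)), Q(sqrt(16182)) are distinct degree-2 extensions, so [K:Q] = 4 (Klein four Galois group).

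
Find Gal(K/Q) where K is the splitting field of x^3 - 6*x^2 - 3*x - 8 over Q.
Gal(K/Q) = S_3 (symmetric group of order 6)

Compute the discriminant of x^3 + (-6)*x^2 + (-3)*x + (-8): Δ = -10800. Since Δ is not a rational square, the Galois group is not contained in A_3; it must be the full S_3 (irreducibility of the cubic rules out anything smaller).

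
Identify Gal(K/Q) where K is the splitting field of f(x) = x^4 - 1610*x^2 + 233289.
Gal(K/Q) = Z/2Z (cyclic of order 2)

f factors as (x^2 - 161)(x^2 - 1449), so the splitting field is K = Q(sqrt(161), sqrt(1449)). The squarefree part of 161 is 161 and the squarefree part of 1449 is also 161, so sqrt(161) and sqrt(1449) are both rational multiples of sqrt(161). Hence Q(sqrt(161)) = Q(sqrt(1449)) = Q(sqrt(161)), and the splitting field collapses to a single degree-2 extension with Galois group Z/2Z.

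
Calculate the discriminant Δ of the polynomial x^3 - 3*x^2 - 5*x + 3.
Δ = 1616

For x^3 + a x^2 + b x + c the discriminant is Δ = 18 a b c - 4 a^3 c + a^2 b^2 - 4 b^3 - 27 c^2.
Plug a = -3, b = -5, c = 3:
  18*(-3)*(-5)*(3) - 4*(-3)^3*(3) + (-3)^2*(-5)^2 - 4*(-5)^3 - 27*(3)^2
  = 810 + (324) + 225 + (500) + (-243)
  = 1616.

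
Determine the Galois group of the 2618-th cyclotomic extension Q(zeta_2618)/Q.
|Gal(Q(zeta_2618)/Q)| = phi(2618) = 960; group ≅ (Z/2618Z)^* ≅ Z/6Z × Z/10Z × Z/16Z

The n-th cyclotomic polynomial Φ_2618(x) is the minimal polynomial of zeta_2618 over Q and has degree phi(2618) = 960. So Q(zeta_2618) is a degree-960 Galois extension with Galois group (Z/2618Z)^*. By CRT, (Z/2618Z)^* ≅ (Z/2Z)^* × (Z/7Z)^* × (Z/11Z)^* × (Z/17Z)^*. Each prime-power unit group is (Z/2Z)^* ≅ trivial group (order 1); (Z/7Z)^* ≅ Z/6Z; (Z/11Z)^* ≅ Z/10Z; (Z/17Z)^* ≅ Z/16Z. Hence Gal(Q(zeta_2618)/Q) ≅ Z/6Z × Z/10Z × Z/16Z.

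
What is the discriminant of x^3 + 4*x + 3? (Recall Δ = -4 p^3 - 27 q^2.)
Δ = -499

For a depressed cubic x^3 + p x + q the discriminant is Δ = -4 p^3 - 27 q^2 = -4*(4)^3 - 27*(3)^2 = -256 - 243 = -499.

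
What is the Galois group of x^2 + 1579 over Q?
Gal(K/Q) = Z/2Z (cyclic of order 2)

x^2 + 1579 is irreducible over Q since -1579 is not a rational square. The splitting field Q(sqrt(-1579)) has degree 2 over Q, and its unique nontrivial automorphism is sqrt(-1579) ↦ -sqrt(-1579). Hence Gal(Q(sqrt(-1579))/Q) = Z/2Z.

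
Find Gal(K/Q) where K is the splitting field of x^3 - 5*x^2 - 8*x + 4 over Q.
Gal(K/Q) = S_3 (symmetric group of order 6)

Compute the discriminant of x^3 + (-5)*x^2 + (-8)*x + (4): Δ = 8096. Since Δ is not a rational square, the Galois group is not contained in A_3; it must be the full S_3 (irreducibility of the cubic rules out anything smaller).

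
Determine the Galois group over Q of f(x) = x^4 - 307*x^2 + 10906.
Gal(K/Q) = V_4 (Klein four-group, Z/2Z × Z/2Z)

f factors as (x^2 - 266)(x^2 - 41), so the splitting field is K = Q(sqrt(266), sqrt(41)). The elements 266, 41, 10906 are all non-squares in Q, so sqrt(266) and sqrt(41) generate independent quadratic extensions. Thus [K:Q] = 4 and Gal(K/Q) is generated by the two order-2 automorphisms sqrt(266) ↦ -sqrt(266) and sqrt(41) ↦ -sqrt(41), giving V_4.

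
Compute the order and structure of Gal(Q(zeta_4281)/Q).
|Gal(Q(zeta_4281)/Q)| = phi(4281) = 2852; group ≅ (Z/4281Z)^* ≅ Z/2Z × Z/1426Z

The n-th cyclotomic polynomial Φ_4281(x) is the minimal polynomial of zeta_4281 over Q and has degree phi(4281) = 2852. So Q(zeta_4281) is a degree-2852 Galois extension with Galois group (Z/4281Z)^*. By CRT, (Z/4281Z)^* ≅ (Z/3Z)^* × (Z/1427Z)^*. Each prime-power unit group is (Z/3Z)^* ≅ Z/2Z; (Z/1427Z)^* ≅ Z/1426Z. Hence Gal(Q(zeta_4281)/Q) ≅ Z/2Z × Z/1426Z.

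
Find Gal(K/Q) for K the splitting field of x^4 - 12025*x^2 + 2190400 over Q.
Gal(K/Q) = Z/2Z (cyclic of order 2)

f factors as (x^2 - 11840)(x^2 - 185), so the splitting field is K = Q(sqrt(11840), sqrt(185)). The squarefree part of 11840 is 185 and the squarefree part of 185 is also 185, so sqrt(11840) and sqrt(185) are both rational multiples of sqrt(185). Hence Q(sqrt(11840)) = Q(sqrt(185)) = Q(sqrt(185)), and the splitting field collapses to a single degree-2 extension with Galois group Z/2Z.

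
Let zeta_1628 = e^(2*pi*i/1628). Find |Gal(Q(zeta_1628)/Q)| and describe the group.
|Gal(Q(zeta_1628)/Q)| = phi(1628) = 720; group ≅ (Z/1628Z)^* ≅ Z/2Z × Z/10Z × Z/36Z

The n-th cyclotomic polynomial Φ_1628(x) is the minimal polynomial of zeta_1628 over Q and has degree phi(1628) = 720. So Q(zeta_1628) is a degree-720 Galois extension with Galois group (Z/1628Z)^*. By CRT, (Z/1628Z)^* ≅ (Z/4Z)^* × (Z/11Z)^* × (Z/37Z)^*. Each prime-power unit group is (Z/4Z)^* ≅ Z/2Z; (Z/11Z)^* ≅ Z/10Z; (Z/37Z)^* ≅ Z/36Z. Hence Gal(Q(zeta_1628)/Q) ≅ Z/2Z × Z/10Z × Z/36Z.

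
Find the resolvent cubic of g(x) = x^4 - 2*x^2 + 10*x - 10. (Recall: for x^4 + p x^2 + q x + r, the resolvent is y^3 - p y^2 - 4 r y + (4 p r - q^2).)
h(y) = y^3 + 2*y^2 + 40*y - 20

Identify coefficients: p = -2, q = 10, r = -10.
Plug into h(y) = y^3 - p y^2 - 4 r y + (4 p r - q^2):
  h(y) = y^3 - (-2) y^2 - 4*(-10) y + (4*(-2)*(-10) - (10)^2)
       = y^3 + (2) y^2 + (40) y + (-20).
Simplifying: h(y) = y^3 + 2*y^2 + 40*y - 20.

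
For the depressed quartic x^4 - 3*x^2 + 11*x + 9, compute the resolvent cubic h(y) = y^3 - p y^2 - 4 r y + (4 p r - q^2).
h(y) = y^3 + 3*y^2 - 36*y - 229

Identify coefficients: p = -3, q = 11, r = 9.
Plug into h(y) = y^3 - p y^2 - 4 r y + (4 p r - q^2):
  h(y) = y^3 - (-3) y^2 - 4*(9) y + (4*(-3)*(9) - (11)^2)
       = y^3 + (3) y^2 + (-36) y + (-229).
Simplifying: h(y) = y^3 + 3*y^2 - 36*y - 229.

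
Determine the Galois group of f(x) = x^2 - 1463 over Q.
Gal(K/Q) = Z/2Z (cyclic of order 2)

x^2 - 1463 is irreducible over Q since 1463 is not a rational square. The splitting field Q(sqrt(1463)) has degree 2 over Q, and its unique nontrivial automorphism is sqrt(1463) ↦ -sqrt(1463). Hence Gal(Q(sqrt(1463))/Q) = Z/2Z.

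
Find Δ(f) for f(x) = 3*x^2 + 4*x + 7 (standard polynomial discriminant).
Δ = -68

For a quadratic a x^2 + b x + c the discriminant is Δ = b^2 - 4ac = (4)^2 - 4*(3)*(7) = 16 - (84) = -68.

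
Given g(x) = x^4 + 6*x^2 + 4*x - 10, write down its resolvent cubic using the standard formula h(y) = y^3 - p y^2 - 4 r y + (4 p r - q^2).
h(y) = y^3 - 6*y^2 + 40*y - 256

Identify coefficients: p = 6, q = 4, r = -10.
Plug into h(y) = y^3 - p y^2 - 4 r y + (4 p r - q^2):
  h(y) = y^3 - (6) y^2 - 4*(-10) y + (4*(6)*(-10) - (4)^2)
       = y^3 + (-6) y^2 + (40) y + (-256).
Simplifying: h(y) = y^3 - 6*y^2 + 40*y - 256.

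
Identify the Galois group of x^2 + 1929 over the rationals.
Gal(K/Q) = Z/2Z (cyclic of order 2)

x^2 + 1929 is irreducible over Q since -1929 is not a rational square. The splitting field Q(sqrt(-1929)) has degree 2 over Q, and its unique nontrivial automorphism is sqrt(-1929) ↦ -sqrt(-1929). Hence Gal(Q(sqrt(-1929))/Q) = Z/2Z.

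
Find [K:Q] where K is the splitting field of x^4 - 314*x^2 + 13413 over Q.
[K:Q] = 4

f factors as (x^2 - 263)(x^2 - 51); the splitting field is K = Q(sqrt(263), sqrt(51)). Since 263, 51, and 13413 are all non-squares in Q, the three subfields Q(sqrt(263)), Q(sqrt(51)), Q(sqrt(13413)) are distinct degree-2 extensions, so [K:Q] = 4 (Klein four Galois group).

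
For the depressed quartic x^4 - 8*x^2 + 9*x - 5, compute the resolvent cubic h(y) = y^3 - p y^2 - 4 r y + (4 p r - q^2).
h(y) = y^3 + 8*y^2 + 20*y + 79

Identify coefficients: p = -8, q = 9, r = -5.
Plug into h(y) = y^3 - p y^2 - 4 r y + (4 p r - q^2):
  h(y) = y^3 - (-8) y^2 - 4*(-5) y + (4*(-8)*(-5) - (9)^2)
       = y^3 + (8) y^2 + (20) y + (79).
Simplifying: h(y) = y^3 + 8*y^2 + 20*y + 79.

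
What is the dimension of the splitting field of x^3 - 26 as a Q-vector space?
[K:Q] = 6

x^3 - 26 has one real root r = 26^(1/3) and two complex roots r*zeta_3, r*zeta_3^2 where zeta_3 = e^(2*pi*i/3). The splitting field is Q(r, zeta_3). [Q(r):Q] = 3 and [Q(zeta_3):Q] = 2 with gcd = 1, so [Q(r, zeta_3):Q] = 3 * 2 = 6.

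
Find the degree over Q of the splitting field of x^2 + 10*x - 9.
[K:Q] = 2

The discriminant of x^2 + (10)*x + (-9) is b^2 - 4c = 100 - (-36) = 136. Since 136 is not a perfect square in Q, the polynomial is irreducible over Q. Its two roots generate a degree-2 extension, so [K:Q] = 2.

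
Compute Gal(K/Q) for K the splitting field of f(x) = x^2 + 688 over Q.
Gal(K/Q) = Z/2Z (cyclic of order 2)

x^2 + 688 is irreducible over Q since -688 is not a rational square. The splitting field Q(sqrt(-688)) has degree 2 over Q, and its unique nontrivial automorphism is sqrt(-688) ↦ -sqrt(-688). Hence Gal(Q(sqrt(-688))/Q) = Z/2Z.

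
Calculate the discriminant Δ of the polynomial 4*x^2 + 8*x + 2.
Δ = 32

For a quadratic a x^2 + b x + c the discriminant is Δ = b^2 - 4ac = (8)^2 - 4*(4)*(2) = 64 - (32) = 32.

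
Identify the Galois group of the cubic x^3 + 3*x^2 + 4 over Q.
Gal(K/Q) = S_3 (symmetric group of order 6)

Compute the discriminant of x^3 + (3)*x^2 + (0)*x + (4): Δ = -864. Since Δ is not a rational square, the Galois group is not contained in A_3; it must be the full S_3 (irreducibility of the cubic rules out anything smaller).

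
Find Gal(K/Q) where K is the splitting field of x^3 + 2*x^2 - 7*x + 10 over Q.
Gal(K/Q) = S_3 (symmetric group of order 6)

Compute the discriminant of x^3 + (2)*x^2 + (-7)*x + (10): Δ = -3972. Since Δ is not a rational square, the Galois group is not contained in A_3; it must be the full S_3 (irreducibility of the cubic rules out anything smaller).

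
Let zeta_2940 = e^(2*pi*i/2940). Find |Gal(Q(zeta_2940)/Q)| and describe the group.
|Gal(Q(zeta_2940)/Q)| = phi(2940) = 672; group ≅ (Z/2940Z)^* ≅ Z/2Z × Z/2Z × Z/4Z × Z/42Z

The n-th cyclotomic polynomial Φ_2940(x) is the minimal polynomial of zeta_2940 over Q and has degree phi(2940) = 672. So Q(zeta_2940) is a degree-672 Galois extension with Galois group (Z/2940Z)^*. By CRT, (Z/2940Z)^* ≅ (Z/4Z)^* × (Z/3Z)^* × (Z/5Z)^* × (Z/49Z)^*. Each prime-power unit group is (Z/4Z)^* ≅ Z/2Z; (Z/3Z)^* ≅ Z/2Z; (Z/5Z)^* ≅ Z/4Z; (Z/49Z)^* ≅ Z/42Z. Hence Gal(Q(zeta_2940)/Q) ≅ Z/2Z × Z/2Z × Z/4Z × Z/42Z.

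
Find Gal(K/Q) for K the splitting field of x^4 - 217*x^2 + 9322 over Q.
Gal(K/Q) = V_4 (Klein four-group, Z/2Z × Z/2Z)

f factors as (x^2 - 158)(x^2 - 59), so the splitting field is K = Q(sqrt(158), sqrt(59)). The elements 158, 59, 9322 are all non-squares in Q, so sqrt(158) and sqrt(59) generate independent quadratic extensions. Thus [K:Q] = 4 and Gal(K/Q) is generated by the two order-2 automorphisms sqrt(158) ↦ -sqrt(158) and sqrt(59) ↦ -sqrt(59), giving V_4.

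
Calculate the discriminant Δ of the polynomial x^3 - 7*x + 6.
Δ = 400

For a depressed cubic x^3 + p x + q the discriminant is Δ = -4 p^3 - 27 q^2 = -4*(-7)^3 - 27*(6)^2 = 1372 - 972 = 400.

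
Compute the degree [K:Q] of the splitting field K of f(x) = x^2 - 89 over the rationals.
[K:Q] = 2

The polynomial x^2 - 89 is irreducible over Q since 89 is not a perfect square. Its splitting field is Q(sqrt(89)), which has degree 2 over Q.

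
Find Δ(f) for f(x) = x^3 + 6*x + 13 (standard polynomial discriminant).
Δ = -5427

For a depressed cubic x^3 + p x + q the discriminant is Δ = -4 p^3 - 27 q^2 = -4*(6)^3 - 27*(13)^2 = -864 - 4563 = -5427.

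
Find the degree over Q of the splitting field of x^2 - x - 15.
[K:Q] = 2

The discriminant of x^2 + (-1)*x + (-15) is b^2 - 4c = 1 - (-60) = 61. Since 61 is not a perfect square in Q, the polynomial is irreducible over Q. Its two roots generate a degree-2 extension, so [K:Q] = 2.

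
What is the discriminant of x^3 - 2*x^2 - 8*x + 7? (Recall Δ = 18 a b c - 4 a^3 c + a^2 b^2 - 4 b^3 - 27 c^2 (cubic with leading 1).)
Δ = 3221

For x^3 + a x^2 + b x + c the discriminant is Δ = 18 a b c - 4 a^3 c + a^2 b^2 - 4 b^3 - 27 c^2.
Plug a = -2, b = -8, c = 7:
  18*(-2)*(-8)*(7) - 4*(-2)^3*(7) + (-2)^2*(-8)^2 - 4*(-8)^3 - 27*(7)^2
  = 2016 + (224) + 256 + (2048) + (-1323)
  = 3221.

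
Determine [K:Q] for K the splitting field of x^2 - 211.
[K:Q] = 2

The polynomial x^2 - 211 is irreducible over Q since 211 is not a perfect square. Its splitting field is Q(sqrt(211)), which has degree 2 over Q.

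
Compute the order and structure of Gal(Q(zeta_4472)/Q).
|Gal(Q(zeta_4472)/Q)| = phi(4472) = 2016; group ≅ (Z/4472Z)^* ≅ Z/2Z × Z/2Z × Z/12Z × Z/42Z

The n-th cyclotomic polynomial Φ_4472(x) is the minimal polynomial of zeta_4472 over Q and has degree phi(4472) = 2016. So Q(zeta_4472) is a degree-2016 Galois extension with Galois group (Z/4472Z)^*. By CRT, (Z/4472Z)^* ≅ (Z/8Z)^* × (Z/13Z)^* × (Z/43Z)^*. Each prime-power unit group is (Z/8Z)^* ≅ Z/2Z × Z/2Z; (Z/13Z)^* ≅ Z/12Z; (Z/43Z)^* ≅ Z/42Z. Hence Gal(Q(zeta_4472)/Q) ≅ Z/2Z × Z/2Z × Z/12Z × Z/42Z.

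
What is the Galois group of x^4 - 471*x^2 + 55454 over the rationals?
Gal(K/Q) = V_4 (Klein four-group, Z/2Z × Z/2Z)

f factors as (x^2 - 238)(x^2 - 233), so the splitting field is K = Q(sqrt(238), sqrt(233)). The elements 238, 233, 55454 are all non-squares in Q, so sqrt(238) and sqrt(233) generate independent quadratic extensions. Thus [K:Q] = 4 and Gal(K/Q) is generated by the two order-2 automorphisms sqrt(238) ↦ -sqrt(238) and sqrt(233) ↦ -sqrt(233), giving V_4.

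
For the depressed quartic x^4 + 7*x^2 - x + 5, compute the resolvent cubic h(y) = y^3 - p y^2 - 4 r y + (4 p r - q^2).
h(y) = y^3 - 7*y^2 - 20*y + 139

Identify coefficients: p = 7, q = -1, r = 5.
Plug into h(y) = y^3 - p y^2 - 4 r y + (4 p r - q^2):
  h(y) = y^3 - (7) y^2 - 4*(5) y + (4*(7)*(5) - (-1)^2)
       = y^3 + (-7) y^2 + (-20) y + (139).
Simplifying: h(y) = y^3 - 7*y^2 - 20*y + 139.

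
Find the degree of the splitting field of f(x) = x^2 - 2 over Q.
[K:Q] = 2

The polynomial x^2 - 2 is irreducible over Q since 2 is not a perfect square. Its splitting field is Q(sqrt(2)), which has degree 2 over Q.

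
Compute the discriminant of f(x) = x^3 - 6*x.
Δ = 864

For a depressed cubic x^3 + p x + q the discriminant is Δ = -4 p^3 - 27 q^2 = -4*(-6)^3 - 27*(0)^2 = 864 - 0 = 864.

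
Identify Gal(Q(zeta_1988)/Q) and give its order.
|Gal(Q(zeta_1988)/Q)| = phi(1988) = 840; group ≅ (Z/1988Z)^* ≅ Z/2Z × Z/6Z × Z/70Z

The n-th cyclotomic polynomial Φ_1988(x) is the minimal polynomial of zeta_1988 over Q and has degree phi(1988) = 840. So Q(zeta_1988) is a degree-840 Galois extension with Galois group (Z/1988Z)^*. By CRT, (Z/1988Z)^* ≅ (Z/4Z)^* × (Z/7Z)^* × (Z/71Z)^*. Each prime-power unit group is (Z/4Z)^* ≅ Z/2Z; (Z/7Z)^* ≅ Z/6Z; (Z/71Z)^* ≅ Z/70Z. Hence Gal(Q(zeta_1988)/Q) ≅ Z/2Z × Z/6Z × Z/70Z.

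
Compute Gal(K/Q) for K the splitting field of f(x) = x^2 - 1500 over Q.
Gal(K/Q) = Z/2Z (cyclic of order 2)

x^2 - 1500 is irreducible over Q since 1500 is not a rational square. The splitting field Q(sqrt(1500)) has degree 2 over Q, and its unique nontrivial automorphism is sqrt(1500) ↦ -sqrt(1500). Hence Gal(Q(sqrt(1500))/Q) = Z/2Z.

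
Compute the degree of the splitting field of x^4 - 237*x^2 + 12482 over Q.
[K:Q] = 4

f factors as (x^2 - 79)(x^2 - 158); the splitting field is K = Q(sqrt(79), sqrt(158)). Since 79, 158, and 12482 are all non-squares in Q, the three subfields Q(sqrt(79)), Q(sqrt(158)), Q(sqrt(12482)) are distinct degree-2 extensions, so [K:Q] = 4 (Klein four Galois group).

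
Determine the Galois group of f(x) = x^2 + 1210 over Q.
Gal(K/Q) = Z/2Z (cyclic of order 2)

x^2 + 1210 is irreducible over Q since -1210 is not a rational square. The splitting field Q(sqrt(-1210)) has degree 2 over Q, and its unique nontrivial automorphism is sqrt(-1210) ↦ -sqrt(-1210). Hence Gal(Q(sqrt(-1210))/Q) = Z/2Z.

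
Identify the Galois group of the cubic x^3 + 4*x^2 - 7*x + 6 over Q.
Gal(K/Q) = S_3 (symmetric group of order 6)

Compute the discriminant of x^3 + (4)*x^2 + (-7)*x + (6): Δ = -3376. Since Δ is not a rational square, the Galois group is not contained in A_3; it must be the full S_3 (irreducibility of the cubic rules out anything smaller).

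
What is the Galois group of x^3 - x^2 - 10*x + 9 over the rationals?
Gal(K/Q) = S_3 (symmetric group of order 6)

Compute the discriminant of x^3 + (-1)*x^2 + (-10)*x + (9): Δ = 3569. Since Δ is not a rational square, the Galois group is not contained in A_3; it must be the full S_3 (irreducibility of the cubic rules out anything smaller).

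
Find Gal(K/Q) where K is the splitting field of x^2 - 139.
Gal(K/Q) = Z/2Z (cyclic of order 2)

x^2 - 139 is irreducible over Q since 139 is not a rational square. The splitting field Q(sqrt(139)) has degree 2 over Q, and its unique nontrivial automorphism is sqrt(139) ↦ -sqrt(139). Hence Gal(Q(sqrt(139))/Q) = Z/2Z.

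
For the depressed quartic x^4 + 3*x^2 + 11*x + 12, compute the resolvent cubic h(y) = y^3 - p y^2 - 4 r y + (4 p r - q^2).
h(y) = y^3 - 3*y^2 - 48*y + 23

Identify coefficients: p = 3, q = 11, r = 12.
Plug into h(y) = y^3 - p y^2 - 4 r y + (4 p r - q^2):
  h(y) = y^3 - (3) y^2 - 4*(12) y + (4*(3)*(12) - (11)^2)
       = y^3 + (-3) y^2 + (-48) y + (23).
Simplifying: h(y) = y^3 - 3*y^2 - 48*y + 23.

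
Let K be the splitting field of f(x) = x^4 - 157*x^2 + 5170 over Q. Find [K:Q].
[K:Q] = 4

f factors as (x^2 - 110)(x^2 - 47); the splitting field is K = Q(sqrt(110), sqrt(47)). Since 110, 47, and 5170 are all non-squares in Q, the three subfields Q(sqrt(110)), Q(sqrt(47)), Q(sqrt(5170)) are distinct degree-2 extensions, so [K:Q] = 4 (Klein four Galois group).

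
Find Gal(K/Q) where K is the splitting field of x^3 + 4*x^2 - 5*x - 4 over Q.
Gal(K/Q) = S_3 (symmetric group of order 6)

Compute the discriminant of x^3 + (4)*x^2 + (-5)*x + (-4): Δ = 2932. Since Δ is not a rational square, the Galois group is not contained in A_3; it must be the full S_3 (irreducibility of the cubic rules out anything smaller).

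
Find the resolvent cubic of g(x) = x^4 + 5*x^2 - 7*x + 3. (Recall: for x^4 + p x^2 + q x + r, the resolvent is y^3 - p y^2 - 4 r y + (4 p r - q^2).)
h(y) = y^3 - 5*y^2 - 12*y + 11

Identify coefficients: p = 5, q = -7, r = 3.
Plug into h(y) = y^3 - p y^2 - 4 r y + (4 p r - q^2):
  h(y) = y^3 - (5) y^2 - 4*(3) y + (4*(5)*(3) - (-7)^2)
       = y^3 + (-5) y^2 + (-12) y + (11).
Simplifying: h(y) = y^3 - 5*y^2 - 12*y + 11.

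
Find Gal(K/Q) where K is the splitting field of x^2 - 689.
Gal(K/Q) = Z/2Z (cyclic of order 2)

x^2 - 689 is irreducible over Q since 689 is not a rational square. The splitting field Q(sqrt(689)) has degree 2 over Q, and its unique nontrivial automorphism is sqrt(689) ↦ -sqrt(689). Hence Gal(Q(sqrt(689))/Q) = Z/2Z.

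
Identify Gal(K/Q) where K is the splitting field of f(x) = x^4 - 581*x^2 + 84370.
Gal(K/Q) = V_4 (Klein four-group, Z/2Z × Z/2Z)

f factors as (x^2 - 286)(x^2 - 295), so the splitting field is K = Q(sqrt(286), sqrt(295)). The elements 286, 295, 84370 are all non-squares in Q, so sqrt(286) and sqrt(295) generate independent quadratic extensions. Thus [K:Q] = 4 and Gal(K/Q) is generated by the two order-2 automorphisms sqrt(286) ↦ -sqrt(286) and sqrt(295) ↦ -sqrt(295), giving V_4.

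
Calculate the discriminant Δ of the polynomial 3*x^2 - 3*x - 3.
Δ = 45

For a quadratic a x^2 + b x + c the discriminant is Δ = b^2 - 4ac = (-3)^2 - 4*(3)*(-3) = 9 - (-36) = 45.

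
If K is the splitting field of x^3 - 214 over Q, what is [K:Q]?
[K:Q] = 6

x^3 - 214 has one real root r = 214^(1/3) and two complex roots r*zeta_3, r*zeta_3^2 where zeta_3 = e^(2*pi*i/3). The splitting field is Q(r, zeta_3). [Q(r):Q] = 3 and [Q(zeta_3):Q] = 2 with gcd = 1, so [Q(r, zeta_3):Q] = 3 * 2 = 6.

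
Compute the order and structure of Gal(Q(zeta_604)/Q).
|Gal(Q(zeta_604)/Q)| = phi(604) = 300; group ≅ (Z/604Z)^* ≅ Z/2Z × Z/150Z

The n-th cyclotomic polynomial Φ_604(x) is the minimal polynomial of zeta_604 over Q and has degree phi(604) = 300. So Q(zeta_604) is a degree-300 Galois extension with Galois group (Z/604Z)^*. By CRT, (Z/604Z)^* ≅ (Z/4Z)^* × (Z/151Z)^*. Each prime-power unit group is (Z/4Z)^* ≅ Z/2Z; (Z/151Z)^* ≅ Z/150Z. Hence Gal(Q(zeta_604)/Q) ≅ Z/2Z × Z/150Z.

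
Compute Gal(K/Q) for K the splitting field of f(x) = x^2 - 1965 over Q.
Gal(K/Q) = Z/2Z (cyclic of order 2)

x^2 - 1965 is irreducible over Q since 1965 is not a rational square. The splitting field Q(sqrt(1965)) has degree 2 over Q, and its unique nontrivial automorphism is sqrt(1965) ↦ -sqrt(1965). Hence Gal(Q(sqrt(1965))/Q) = Z/2Z.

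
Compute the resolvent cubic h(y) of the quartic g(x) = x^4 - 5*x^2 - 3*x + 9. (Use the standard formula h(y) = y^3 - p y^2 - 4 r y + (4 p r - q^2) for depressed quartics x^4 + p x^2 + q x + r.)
h(y) = y^3 + 5*y^2 - 36*y - 189

Identify coefficients: p = -5, q = -3, r = 9.
Plug into h(y) = y^3 - p y^2 - 4 r y + (4 p r - q^2):
  h(y) = y^3 - (-5) y^2 - 4*(9) y + (4*(-5)*(9) - (-3)^2)
       = y^3 + (5) y^2 + (-36) y + (-189).
Simplifying: h(y) = y^3 + 5*y^2 - 36*y - 189.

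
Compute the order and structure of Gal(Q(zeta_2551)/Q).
|Gal(Q(zeta_2551)/Q)| = phi(2551) = 2550; group ≅ (Z/2551Z)^* ≅ Z/2550Z

The n-th cyclotomic polynomial Φ_2551(x) is the minimal polynomial of zeta_2551 over Q and has degree phi(2551) = 2550. So Q(zeta_2551) is a degree-2550 Galois extension with Galois group (Z/2551Z)^*. (Z/2551Z)^* is cyclic since 2551 is an odd prime power (or 4). Hence Gal(Q(zeta_2551)/Q) ≅ Z/2550Z.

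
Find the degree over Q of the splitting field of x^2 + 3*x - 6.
[K:Q] = 2

The discriminant of x^2 + (3)*x + (-6) is b^2 - 4c = 9 - (-24) = 33. Since 33 is not a perfect square in Q, the polynomial is irreducible over Q. Its two roots generate a degree-2 extension, so [K:Q] = 2.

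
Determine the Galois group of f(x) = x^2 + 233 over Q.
Gal(K/Q) = Z/2Z (cyclic of order 2)

x^2 + 233 is irreducible over Q since -233 is not a rational square. The splitting field Q(sqrt(-233)) has degree 2 over Q, and its unique nontrivial automorphism is sqrt(-233) ↦ -sqrt(-233). Hence Gal(Q(sqrt(-233))/Q) = Z/2Z.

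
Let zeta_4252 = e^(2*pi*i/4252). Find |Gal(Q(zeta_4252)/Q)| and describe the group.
|Gal(Q(zeta_4252)/Q)| = phi(4252) = 2124; group ≅ (Z/4252Z)^* ≅ Z/2Z × Z/1062Z

The n-th cyclotomic polynomial Φ_4252(x) is the minimal polynomial of zeta_4252 over Q and has degree phi(4252) = 2124. So Q(zeta_4252) is a degree-2124 Galois extension with Galois group (Z/4252Z)^*. By CRT, (Z/4252Z)^* ≅ (Z/4Z)^* × (Z/1063Z)^*. Each prime-power unit group is (Z/4Z)^* ≅ Z/2Z; (Z/1063Z)^* ≅ Z/1062Z. Hence Gal(Q(zeta_4252)/Q) ≅ Z/2Z × Z/1062Z.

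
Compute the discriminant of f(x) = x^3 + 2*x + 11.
Δ = -3299

For a depressed cubic x^3 + p x + q the discriminant is Δ = -4 p^3 - 27 q^2 = -4*(2)^3 - 27*(11)^2 = -32 - 3267 = -3299.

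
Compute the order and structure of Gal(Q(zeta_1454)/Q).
|Gal(Q(zeta_1454)/Q)| = phi(1454) = 726; group ≅ (Z/1454Z)^* ≅ Z/726Z

The n-th cyclotomic polynomial Φ_1454(x) is the minimal polynomial of zeta_1454 over Q and has degree phi(1454) = 726. So Q(zeta_1454) is a degree-726 Galois extension with Galois group (Z/1454Z)^*. By CRT, (Z/1454Z)^* ≅ (Z/2Z)^* × (Z/727Z)^*. Each prime-power unit group is (Z/2Z)^* ≅ trivial group (order 1); (Z/727Z)^* ≅ Z/726Z. Hence Gal(Q(zeta_1454)/Q) ≅ Z/726Z.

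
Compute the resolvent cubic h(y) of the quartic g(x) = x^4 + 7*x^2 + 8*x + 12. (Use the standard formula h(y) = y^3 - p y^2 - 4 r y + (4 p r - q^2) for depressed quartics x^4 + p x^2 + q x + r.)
h(y) = y^3 - 7*y^2 - 48*y + 272

Identify coefficients: p = 7, q = 8, r = 12.
Plug into h(y) = y^3 - p y^2 - 4 r y + (4 p r - q^2):
  h(y) = y^3 - (7) y^2 - 4*(12) y + (4*(7)*(12) - (8)^2)
       = y^3 + (-7) y^2 + (-48) y + (272).
Simplifying: h(y) = y^3 - 7*y^2 - 48*y + 272.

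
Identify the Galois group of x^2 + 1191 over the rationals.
Gal(K/Q) = Z/2Z (cyclic of order 2)

x^2 + 1191 is irreducible over Q since -1191 is not a rational square. The splitting field Q(sqrt(-1191)) has degree 2 over Q, and its unique nontrivial automorphism is sqrt(-1191) ↦ -sqrt(-1191). Hence Gal(Q(sqrt(-1191))/Q) = Z/2Z.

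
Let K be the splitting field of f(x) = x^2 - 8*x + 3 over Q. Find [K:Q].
[K:Q] = 2

The discriminant of x^2 + (-8)*x + (3) is b^2 - 4c = 64 - (12) = 52. Since 52 is not a perfect square in Q, the polynomial is irreducible over Q. Its two roots generate a degree-2 extension, so [K:Q] = 2.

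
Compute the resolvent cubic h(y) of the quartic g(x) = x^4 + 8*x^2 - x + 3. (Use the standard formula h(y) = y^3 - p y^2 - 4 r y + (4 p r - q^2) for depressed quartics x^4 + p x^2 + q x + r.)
h(y) = y^3 - 8*y^2 - 12*y + 95

Identify coefficients: p = 8, q = -1, r = 3.
Plug into h(y) = y^3 - p y^2 - 4 r y + (4 p r - q^2):
  h(y) = y^3 - (8) y^2 - 4*(3) y + (4*(8)*(3) - (-1)^2)
       = y^3 + (-8) y^2 + (-12) y + (95).
Simplifying: h(y) = y^3 - 8*y^2 - 12*y + 95.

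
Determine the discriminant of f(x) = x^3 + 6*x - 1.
Δ = -891

For a depressed cubic x^3 + p x + q the discriminant is Δ = -4 p^3 - 27 q^2 = -4*(6)^3 - 27*(-1)^2 = -864 - 27 = -891.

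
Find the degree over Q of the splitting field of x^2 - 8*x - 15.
[K:Q] = 2

The discriminant of x^2 + (-8)*x + (-15) is b^2 - 4c = 64 - (-60) = 124. Since 124 is not a perfect square in Q, the polynomial is irreducible over Q. Its two roots generate a degree-2 extension, so [K:Q] = 2.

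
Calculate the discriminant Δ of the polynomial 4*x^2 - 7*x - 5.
Δ = 129

For a quadratic a x^2 + b x + c the discriminant is Δ = b^2 - 4ac = (-7)^2 - 4*(4)*(-5) = 49 - (-80) = 129.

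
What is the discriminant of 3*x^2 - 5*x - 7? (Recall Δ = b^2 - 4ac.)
Δ = 109

For a quadratic a x^2 + b x + c the discriminant is Δ = b^2 - 4ac = (-5)^2 - 4*(3)*(-7) = 25 - (-84) = 109.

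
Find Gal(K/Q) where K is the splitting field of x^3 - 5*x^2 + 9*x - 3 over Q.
Gal(K/Q) = S_3 (symmetric group of order 6)

Compute the discriminant of x^3 + (-5)*x^2 + (9)*x + (-3): Δ = -204. Since Δ is not a rational square, the Galois group is not contained in A_3; it must be the full S_3 (irreducibility of the cubic rules out anything smaller).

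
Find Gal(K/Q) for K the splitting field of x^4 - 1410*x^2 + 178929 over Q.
Gal(K/Q) = Z/2Z (cyclic of order 2)

f factors as (x^2 - 1269)(x^2 - 141), so the splitting field is K = Q(sqrt(1269), sqrt(141)). The squarefree part of 1269 is 141 and the squarefree part of 141 is also 141, so sqrt(1269) and sqrt(141) are both rational multiples of sqrt(141). Hence Q(sqrt(1269)) = Q(sqrt(141)) = Q(sqrt(141)), and the splitting field collapses to a single degree-2 extension with Galois group Z/2Z.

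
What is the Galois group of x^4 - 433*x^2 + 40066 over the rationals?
Gal(K/Q) = V_4 (Klein four-group, Z/2Z × Z/2Z)

f factors as (x^2 - 134)(x^2 - 299), so the splitting field is K = Q(sqrt(134), sqrt(299)). The elements 134, 299, 40066 are all non-squares in Q, so sqrt(134) and sqrt(299) generate independent quadratic extensions. Thus [K:Q] = 4 and Gal(K/Q) is generated by the two order-2 automorphisms sqrt(134) ↦ -sqrt(134) and sqrt(299) ↦ -sqrt(299), giving V_4.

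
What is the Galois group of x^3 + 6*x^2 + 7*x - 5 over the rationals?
Gal(K/Q) = S_3 (symmetric group of order 6)

Compute the discriminant of x^3 + (6)*x^2 + (7)*x + (-5): Δ = 257. Since Δ is not a rational square, the Galois group is not contained in A_3; it must be the full S_3 (irreducibility of the cubic rules out anything smaller).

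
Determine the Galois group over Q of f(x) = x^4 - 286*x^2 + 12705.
Gal(K/Q) = V_4 (Klein four-group, Z/2Z × Z/2Z)

f factors as (x^2 - 231)(x^2 - 55), so the splitting field is K = Q(sqrt(231), sqrt(55)). The elements 231, 55, 12705 are all non-squares in Q, so sqrt(231) and sqrt(55) generate independent quadratic extensions. Thus [K:Q] = 4 and Gal(K/Q) is generated by the two order-2 automorphisms sqrt(231) ↦ -sqrt(231) and sqrt(55) ↦ -sqrt(55), giving V_4.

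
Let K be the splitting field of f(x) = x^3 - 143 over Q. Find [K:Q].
[K:Q] = 6

x^3 - 143 has one real root r = 143^(1/3) and two complex roots r*zeta_3, r*zeta_3^2 where zeta_3 = e^(2*pi*i/3). The splitting field is Q(r, zeta_3). [Q(r):Q] = 3 and [Q(zeta_3):Q] = 2 with gcd = 1, so [Q(r, zeta_3):Q] = 3 * 2 = 6.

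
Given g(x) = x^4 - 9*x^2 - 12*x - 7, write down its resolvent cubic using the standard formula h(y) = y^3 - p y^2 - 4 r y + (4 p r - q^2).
h(y) = y^3 + 9*y^2 + 28*y + 108

Identify coefficients: p = -9, q = -12, r = -7.
Plug into h(y) = y^3 - p y^2 - 4 r y + (4 p r - q^2):
  h(y) = y^3 - (-9) y^2 - 4*(-7) y + (4*(-9)*(-7) - (-12)^2)
       = y^3 + (9) y^2 + (28) y + (108).
Simplifying: h(y) = y^3 + 9*y^2 + 28*y + 108.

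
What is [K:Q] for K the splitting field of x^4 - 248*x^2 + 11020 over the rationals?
[K:Q] = 4

f factors as (x^2 - 190)(x^2 - 58); the splitting field is K = Q(sqrt(190), sqrt(58)). Since 190, 58, and 11020 are all non-squares in Q, the three subfields Q(sqrt(190)), Q(sqrt(58)), Q(sqrt(11020)) are distinct degree-2 extensions, so [K:Q] = 4 (Klein four Galois group).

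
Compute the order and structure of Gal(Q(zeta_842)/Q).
|Gal(Q(zeta_842)/Q)| = phi(842) = 420; group ≅ (Z/842Z)^* ≅ Z/420Z

The n-th cyclotomic polynomial Φ_842(x) is the minimal polynomial of zeta_842 over Q and has degree phi(842) = 420. So Q(zeta_842) is a degree-420 Galois extension with Galois group (Z/842Z)^*. By CRT, (Z/842Z)^* ≅ (Z/2Z)^* × (Z/421Z)^*. Each prime-power unit group is (Z/2Z)^* ≅ trivial group (order 1); (Z/421Z)^* ≅ Z/420Z. Hence Gal(Q(zeta_842)/Q) ≅ Z/420Z.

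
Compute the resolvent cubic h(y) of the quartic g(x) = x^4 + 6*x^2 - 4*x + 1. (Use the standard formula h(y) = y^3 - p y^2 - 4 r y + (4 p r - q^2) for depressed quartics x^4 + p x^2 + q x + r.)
h(y) = y^3 - 6*y^2 - 4*y + 8

Identify coefficients: p = 6, q = -4, r = 1.
Plug into h(y) = y^3 - p y^2 - 4 r y + (4 p r - q^2):
  h(y) = y^3 - (6) y^2 - 4*(1) y + (4*(6)*(1) - (-4)^2)
       = y^3 + (-6) y^2 + (-4) y + (8).
Simplifying: h(y) = y^3 - 6*y^2 - 4*y + 8.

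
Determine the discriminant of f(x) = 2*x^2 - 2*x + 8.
Δ = -60

For a quadratic a x^2 + b x + c the discriminant is Δ = b^2 - 4ac = (-2)^2 - 4*(2)*(8) = 4 - (64) = -60.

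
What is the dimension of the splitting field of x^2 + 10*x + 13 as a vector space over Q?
[K:Q] = 2

The discriminant of x^2 + (10)*x + (13) is b^2 - 4c = 100 - (52) = 48. Since 48 is not a perfect square in Q, the polynomial is irreducible over Q. Its two roots generate a degree-2 extension, so [K:Q] = 2.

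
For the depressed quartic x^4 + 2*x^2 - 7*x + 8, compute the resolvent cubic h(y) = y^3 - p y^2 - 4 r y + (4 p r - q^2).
h(y) = y^3 - 2*y^2 - 32*y + 15

Identify coefficients: p = 2, q = -7, r = 8.
Plug into h(y) = y^3 - p y^2 - 4 r y + (4 p r - q^2):
  h(y) = y^3 - (2) y^2 - 4*(8) y + (4*(2)*(8) - (-7)^2)
       = y^3 + (-2) y^2 + (-32) y + (15).
Simplifying: h(y) = y^3 - 2*y^2 - 32*y + 15.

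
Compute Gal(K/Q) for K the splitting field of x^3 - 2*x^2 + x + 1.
Gal(K/Q) = S_3 (symmetric group of order 6)

Compute the discriminant of x^3 + (-2)*x^2 + (1)*x + (1): Δ = -31. Since Δ is not a rational square, the Galois group is not contained in A_3; it must be the full S_3 (irreducibility of the cubic rules out anything smaller).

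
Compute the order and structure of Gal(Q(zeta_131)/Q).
|Gal(Q(zeta_131)/Q)| = phi(131) = 130; group ≅ (Z/131Z)^* ≅ Z/130Z

The n-th cyclotomic polynomial Φ_131(x) is the minimal polynomial of zeta_131 over Q and has degree phi(131) = 130. So Q(zeta_131) is a degree-130 Galois extension with Galois group (Z/131Z)^*. (Z/131Z)^* is cyclic since 131 is an odd prime power (or 4). Hence Gal(Q(zeta_131)/Q) ≅ Z/130Z.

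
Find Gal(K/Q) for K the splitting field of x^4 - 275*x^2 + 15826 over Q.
Gal(K/Q) = V_4 (Klein four-group, Z/2Z × Z/2Z)

f factors as (x^2 - 193)(x^2 - 82), so the splitting field is K = Q(sqrt(193), sqrt(82)). The elements 193, 82, 15826 are all non-squares in Q, so sqrt(193) and sqrt(82) generate independent quadratic extensions. Thus [K:Q] = 4 and Gal(K/Q) is generated by the two order-2 automorphisms sqrt(193) ↦ -sqrt(193) and sqrt(82) ↦ -sqrt(82), giving V_4.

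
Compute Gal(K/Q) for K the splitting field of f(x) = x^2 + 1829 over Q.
Gal(K/Q) = Z/2Z (cyclic of order 2)

x^2 + 1829 is irreducible over Q since -1829 is not a rational square. The splitting field Q(sqrt(-1829)) has degree 2 over Q, and its unique nontrivial automorphism is sqrt(-1829) ↦ -sqrt(-1829). Hence Gal(Q(sqrt(-1829))/Q) = Z/2Z.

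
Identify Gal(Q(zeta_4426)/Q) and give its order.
|Gal(Q(zeta_4426)/Q)| = phi(4426) = 2212; group ≅ (Z/4426Z)^* ≅ Z/2212Z

The n-th cyclotomic polynomial Φ_4426(x) is the minimal polynomial of zeta_4426 over Q and has degree phi(4426) = 2212. So Q(zeta_4426) is a degree-2212 Galois extension with Galois group (Z/4426Z)^*. By CRT, (Z/4426Z)^* ≅ (Z/2Z)^* × (Z/2213Z)^*. Each prime-power unit group is (Z/2Z)^* ≅ trivial group (order 1); (Z/2213Z)^* ≅ Z/2212Z. Hence Gal(Q(zeta_4426)/Q) ≅ Z/2212Z.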